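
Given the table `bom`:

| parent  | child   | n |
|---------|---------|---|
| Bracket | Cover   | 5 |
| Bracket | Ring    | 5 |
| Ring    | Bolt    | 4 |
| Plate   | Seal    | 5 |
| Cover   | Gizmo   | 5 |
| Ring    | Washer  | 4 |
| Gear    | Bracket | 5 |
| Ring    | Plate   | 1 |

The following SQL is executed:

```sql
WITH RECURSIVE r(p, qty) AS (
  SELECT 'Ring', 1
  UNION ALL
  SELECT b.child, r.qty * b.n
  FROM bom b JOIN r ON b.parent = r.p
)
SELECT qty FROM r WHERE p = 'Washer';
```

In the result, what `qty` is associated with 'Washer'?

4

Base: (Ring, qty=1).
Iteration 1: components of {Ring} -> Bolt = 1*4 = 4, Plate = 1*1 = 1, Washer = 1*4 = 4.
Iteration 2: components of {Bolt,Plate,Washer} -> Seal = 1*5 = 5.
Iteration 3: no further components; recursion stops.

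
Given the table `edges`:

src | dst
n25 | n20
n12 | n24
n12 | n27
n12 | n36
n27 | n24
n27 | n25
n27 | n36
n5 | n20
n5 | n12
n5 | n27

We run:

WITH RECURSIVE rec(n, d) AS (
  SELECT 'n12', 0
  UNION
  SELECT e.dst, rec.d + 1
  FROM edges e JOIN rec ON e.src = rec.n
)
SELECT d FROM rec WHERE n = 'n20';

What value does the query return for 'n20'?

3

Base: (n12, d=0).
Iteration 1: edges from {n12} -> (n24, d=1), (n27, d=1), (n36, d=1).
Iteration 2: edges from {n24,n27,n36} -> (n24, d=2), (n25, d=2), (n36, d=2).
Iteration 3: edges from {n24,n25,n36} -> (n20, d=3).
Iteration 4: no outgoing edges from {n20}; recursion stops.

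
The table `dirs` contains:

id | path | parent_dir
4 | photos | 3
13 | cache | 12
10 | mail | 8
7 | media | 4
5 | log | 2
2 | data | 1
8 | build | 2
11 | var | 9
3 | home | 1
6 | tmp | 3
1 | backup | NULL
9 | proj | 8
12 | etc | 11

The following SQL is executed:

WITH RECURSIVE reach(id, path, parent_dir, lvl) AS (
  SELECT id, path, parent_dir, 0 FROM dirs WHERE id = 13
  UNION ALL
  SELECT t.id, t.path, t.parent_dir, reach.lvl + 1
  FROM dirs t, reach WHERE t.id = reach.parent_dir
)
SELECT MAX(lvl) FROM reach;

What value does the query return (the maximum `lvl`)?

6

Base: id=13 (cache), parent_dir=12, lvl 0.
Iteration 1: join on id=12 -> etc (id 12, parent_dir=11, lvl 1).
Iteration 2: join on id=11 -> var (id 11, parent_dir=9, lvl 2).
Iteration 3: join on id=9 -> proj (id 9, parent_dir=8, lvl 3).
Iteration 4: join on id=8 -> build (id 8, parent_dir=2, lvl 4).
Iteration 5: join on id=2 -> data (id 2, parent_dir=1, lvl 5).
Iteration 6: join on id=1 -> backup (id 1, parent_dir=NULL, lvl 6).
Iteration 7: parent_dir is NULL; no match; recursion stops.
lvl values: 0, 1, 2, 3, 4, 5, 6; the maximum is 6.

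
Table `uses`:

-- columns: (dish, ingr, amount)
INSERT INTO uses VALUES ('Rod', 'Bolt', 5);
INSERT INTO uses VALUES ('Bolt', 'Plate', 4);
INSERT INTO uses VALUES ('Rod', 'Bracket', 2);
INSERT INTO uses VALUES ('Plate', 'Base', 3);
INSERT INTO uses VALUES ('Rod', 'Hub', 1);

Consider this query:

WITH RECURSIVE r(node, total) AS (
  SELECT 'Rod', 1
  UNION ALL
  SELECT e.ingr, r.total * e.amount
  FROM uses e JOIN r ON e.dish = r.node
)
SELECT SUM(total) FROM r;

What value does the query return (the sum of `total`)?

Base: (Rod, total=1).
Iteration 1: components of {Rod} -> Bolt = 1*5 = 5, Bracket = 1*2 = 2, Hub = 1*1 = 1.
Iteration 2: components of {Bolt,Bracket,Hub} -> Plate = 5*4 = 20.
Iteration 3: components of {Plate} -> Base = 20*3 = 60.
Iteration 4: no further components; recursion stops.
SUM(total) = 1 + 5 + 2 + 1 + 20 + 60 = 89.

89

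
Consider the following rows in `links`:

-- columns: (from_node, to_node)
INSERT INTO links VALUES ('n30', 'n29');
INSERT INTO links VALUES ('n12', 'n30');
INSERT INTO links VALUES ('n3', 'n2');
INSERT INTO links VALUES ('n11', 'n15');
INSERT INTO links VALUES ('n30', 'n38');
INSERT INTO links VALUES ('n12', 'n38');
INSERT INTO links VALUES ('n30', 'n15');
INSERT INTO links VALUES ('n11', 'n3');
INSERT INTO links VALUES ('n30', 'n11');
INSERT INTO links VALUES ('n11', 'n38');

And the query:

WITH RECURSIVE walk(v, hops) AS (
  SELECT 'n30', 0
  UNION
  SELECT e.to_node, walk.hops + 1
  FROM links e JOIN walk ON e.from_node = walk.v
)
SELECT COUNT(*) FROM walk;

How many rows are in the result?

9

Base: (n30, hops=0).
Iteration 1: edges from {n30} -> (n11, hops=1), (n15, hops=1), (n29, hops=1), (n38, hops=1).
Iteration 2: edges from {n11,n15,n29,n38} -> (n15, hops=2), (n3, hops=2), (n38, hops=2).
Iteration 3: edges from {n15,n3,n38} -> (n2, hops=3).
Iteration 4: no outgoing edges from {n2}; recursion stops.
Total rows emitted: 9.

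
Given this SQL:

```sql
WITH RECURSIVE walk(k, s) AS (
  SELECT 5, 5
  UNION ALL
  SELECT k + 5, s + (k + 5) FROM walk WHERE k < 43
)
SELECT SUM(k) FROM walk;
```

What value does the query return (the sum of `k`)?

Base: k=5, s=5.
Iteration 1: 5 < 43 holds -> k = 5 + 5 = 10, s = 5 + 10 = 15.
Iteration 2: 10 < 43 holds -> k = 10 + 5 = 15, s = 15 + 15 = 30.
Iteration 3: 15 < 43 holds -> k = 15 + 5 = 20, s = 30 + 20 = 50.
Iteration 4: 20 < 43 holds -> k = 20 + 5 = 25, s = 50 + 25 = 75.
Iteration 5: 25 < 43 holds -> k = 25 + 5 = 30, s = 75 + 30 = 105.
Iteration 6: 30 < 43 holds -> k = 30 + 5 = 35, s = 105 + 35 = 140.
Iteration 7: 35 < 43 holds -> k = 35 + 5 = 40, s = 140 + 40 = 180.
Iteration 8: 40 < 43 holds -> k = 40 + 5 = 45, s = 180 + 45 = 225.
Iteration 9: 45 < 43 fails; recursion stops.
SUM(k) = 5 + 10 + 15 + 20 + 25 + 30 + 35 + 40 + 45 = 225.

225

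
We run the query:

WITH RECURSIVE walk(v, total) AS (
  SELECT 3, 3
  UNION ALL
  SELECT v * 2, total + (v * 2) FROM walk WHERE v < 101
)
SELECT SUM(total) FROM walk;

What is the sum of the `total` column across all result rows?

741

Base: v=3, total=3.
Iteration 1: 3 < 101 holds -> v = 3 * 2 = 6, total = 3 + 6 = 9.
Iteration 2: 6 < 101 holds -> v = 6 * 2 = 12, total = 9 + 12 = 21.
Iteration 3: 12 < 101 holds -> v = 12 * 2 = 24, total = 21 + 24 = 45.
Iteration 4: 24 < 101 holds -> v = 24 * 2 = 48, total = 45 + 48 = 93.
Iteration 5: 48 < 101 holds -> v = 48 * 2 = 96, total = 93 + 96 = 189.
Iteration 6: 96 < 101 holds -> v = 96 * 2 = 192, total = 189 + 192 = 381.
Iteration 7: 192 < 101 fails; recursion stops.
SUM(total) = 3 + 9 + 21 + 45 + 93 + 189 + 381 = 741.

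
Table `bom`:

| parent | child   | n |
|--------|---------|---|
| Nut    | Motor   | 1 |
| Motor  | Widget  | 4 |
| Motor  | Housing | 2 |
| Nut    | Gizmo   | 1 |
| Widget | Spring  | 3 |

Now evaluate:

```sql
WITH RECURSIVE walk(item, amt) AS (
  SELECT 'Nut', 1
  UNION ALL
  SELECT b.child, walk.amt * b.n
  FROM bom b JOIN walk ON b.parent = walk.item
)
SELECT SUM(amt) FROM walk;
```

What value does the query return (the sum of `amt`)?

Base: (Nut, amt=1).
Iteration 1: components of {Nut} -> Gizmo = 1*1 = 1, Motor = 1*1 = 1.
Iteration 2: components of {Gizmo,Motor} -> Housing = 1*2 = 2, Widget = 1*4 = 4.
Iteration 3: components of {Housing,Widget} -> Spring = 4*3 = 12.
Iteration 4: no further components; recursion stops.
SUM(amt) = 1 + 1 + 1 + 4 + 2 + 12 = 21.

21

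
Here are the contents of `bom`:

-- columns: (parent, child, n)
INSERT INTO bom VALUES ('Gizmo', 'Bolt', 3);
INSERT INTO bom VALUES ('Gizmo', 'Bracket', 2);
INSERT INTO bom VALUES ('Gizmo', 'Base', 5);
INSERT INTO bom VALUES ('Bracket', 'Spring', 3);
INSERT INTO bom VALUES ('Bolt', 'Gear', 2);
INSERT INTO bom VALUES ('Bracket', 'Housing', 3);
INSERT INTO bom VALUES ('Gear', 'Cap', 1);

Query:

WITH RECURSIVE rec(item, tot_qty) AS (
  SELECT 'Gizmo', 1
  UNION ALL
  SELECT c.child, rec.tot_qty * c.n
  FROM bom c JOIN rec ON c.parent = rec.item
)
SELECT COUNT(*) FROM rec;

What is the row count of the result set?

Base: (Gizmo, tot_qty=1).
Iteration 1: components of {Gizmo} -> Base = 1*5 = 5, Bolt = 1*3 = 3, Bracket = 1*2 = 2.
Iteration 2: components of {Base,Bolt,Bracket} -> Gear = 3*2 = 6, Housing = 2*3 = 6, Spring = 2*3 = 6.
Iteration 3: components of {Gear,Housing,Spring} -> Cap = 6*1 = 6.
Iteration 4: no further components; recursion stops.
Total rows emitted: 8.

8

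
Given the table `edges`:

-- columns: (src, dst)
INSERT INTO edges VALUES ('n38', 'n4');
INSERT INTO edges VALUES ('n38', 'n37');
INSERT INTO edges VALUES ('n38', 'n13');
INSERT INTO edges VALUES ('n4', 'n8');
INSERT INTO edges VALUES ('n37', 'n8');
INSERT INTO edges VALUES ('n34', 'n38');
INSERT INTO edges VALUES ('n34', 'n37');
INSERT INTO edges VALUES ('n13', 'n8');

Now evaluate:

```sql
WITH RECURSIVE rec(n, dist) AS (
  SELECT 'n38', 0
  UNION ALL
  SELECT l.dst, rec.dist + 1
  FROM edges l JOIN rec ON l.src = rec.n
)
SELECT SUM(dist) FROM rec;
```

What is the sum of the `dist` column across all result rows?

9

Base: (n38, dist=0).
Iteration 1: edges from {n38} -> (n13, dist=1), (n37, dist=1), (n4, dist=1).
Iteration 2: edges from {n13,n37,n4} -> (n8, dist=2) x3. [UNION ALL keeps all 3 new rows, including repeats]
Iteration 3: no outgoing edges from {n8}; recursion stops.
SUM(dist) = 0 + 1 + 1 + 1 + 2 + 2 + 2 = 9.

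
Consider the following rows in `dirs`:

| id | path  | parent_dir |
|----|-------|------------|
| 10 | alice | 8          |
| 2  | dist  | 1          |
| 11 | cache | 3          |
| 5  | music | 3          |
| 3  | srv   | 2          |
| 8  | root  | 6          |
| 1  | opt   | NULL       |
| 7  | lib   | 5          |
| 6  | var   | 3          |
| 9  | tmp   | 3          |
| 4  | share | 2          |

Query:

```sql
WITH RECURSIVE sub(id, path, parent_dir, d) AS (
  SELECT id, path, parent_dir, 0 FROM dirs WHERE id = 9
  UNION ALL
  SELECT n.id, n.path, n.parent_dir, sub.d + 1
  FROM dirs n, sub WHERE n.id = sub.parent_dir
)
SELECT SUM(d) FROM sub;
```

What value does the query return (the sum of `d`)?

Base: id=9 (tmp), parent_dir=3, d 0.
Iteration 1: join on id=3 -> srv (id 3, parent_dir=2, d 1).
Iteration 2: join on id=2 -> dist (id 2, parent_dir=1, d 2).
Iteration 3: join on id=1 -> opt (id 1, parent_dir=NULL, d 3).
Iteration 4: parent_dir is NULL; no match; recursion stops.
SUM(d) = 0 + 1 + 2 + 3 = 6.

6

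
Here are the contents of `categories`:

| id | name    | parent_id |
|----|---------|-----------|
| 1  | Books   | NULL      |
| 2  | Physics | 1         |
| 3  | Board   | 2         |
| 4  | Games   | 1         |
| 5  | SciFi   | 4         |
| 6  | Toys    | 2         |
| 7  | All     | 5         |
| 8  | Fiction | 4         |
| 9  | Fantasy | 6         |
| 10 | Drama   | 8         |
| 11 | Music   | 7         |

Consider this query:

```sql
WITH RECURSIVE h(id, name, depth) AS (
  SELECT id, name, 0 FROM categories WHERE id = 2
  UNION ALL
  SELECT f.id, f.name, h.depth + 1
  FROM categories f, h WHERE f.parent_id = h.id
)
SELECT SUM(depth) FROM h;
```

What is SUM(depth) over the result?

4

Base: id=2 (Physics) at depth 0.
Iteration 1: rows with parent_id in {2} -> Board (id 3, depth 1), Toys (id 6, depth 1).
Iteration 2: rows with parent_id in {3,6} -> Fantasy (id 9, depth 2).
Iteration 3: no rows with parent_id in {9}; recursion stops.
SUM(depth) = 0 + 1 + 1 + 2 = 4.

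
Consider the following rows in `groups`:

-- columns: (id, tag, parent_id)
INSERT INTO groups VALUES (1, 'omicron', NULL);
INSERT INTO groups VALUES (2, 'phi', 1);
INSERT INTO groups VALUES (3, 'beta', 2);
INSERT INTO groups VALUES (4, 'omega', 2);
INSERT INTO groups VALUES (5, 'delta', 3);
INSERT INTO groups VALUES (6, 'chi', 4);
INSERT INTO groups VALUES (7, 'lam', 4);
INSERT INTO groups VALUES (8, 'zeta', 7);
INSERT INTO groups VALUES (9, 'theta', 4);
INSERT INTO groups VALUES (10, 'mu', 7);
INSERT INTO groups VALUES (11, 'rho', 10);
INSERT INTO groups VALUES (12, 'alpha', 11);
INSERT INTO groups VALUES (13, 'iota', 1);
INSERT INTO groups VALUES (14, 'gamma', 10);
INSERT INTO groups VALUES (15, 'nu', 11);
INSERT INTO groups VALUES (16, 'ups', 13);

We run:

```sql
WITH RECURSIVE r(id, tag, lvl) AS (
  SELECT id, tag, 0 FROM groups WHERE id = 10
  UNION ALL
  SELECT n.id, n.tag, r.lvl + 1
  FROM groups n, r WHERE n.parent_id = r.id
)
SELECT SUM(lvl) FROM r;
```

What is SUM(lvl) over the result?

6

Base: id=10 (mu) at lvl 0.
Iteration 1: rows with parent_id in {10} -> rho (id 11, lvl 1), gamma (id 14, lvl 1).
Iteration 2: rows with parent_id in {11,14} -> alpha (id 12, lvl 2), nu (id 15, lvl 2).
Iteration 3: no rows with parent_id in {12,15}; recursion stops.
SUM(lvl) = 0 + 1 + 1 + 2 + 2 = 6.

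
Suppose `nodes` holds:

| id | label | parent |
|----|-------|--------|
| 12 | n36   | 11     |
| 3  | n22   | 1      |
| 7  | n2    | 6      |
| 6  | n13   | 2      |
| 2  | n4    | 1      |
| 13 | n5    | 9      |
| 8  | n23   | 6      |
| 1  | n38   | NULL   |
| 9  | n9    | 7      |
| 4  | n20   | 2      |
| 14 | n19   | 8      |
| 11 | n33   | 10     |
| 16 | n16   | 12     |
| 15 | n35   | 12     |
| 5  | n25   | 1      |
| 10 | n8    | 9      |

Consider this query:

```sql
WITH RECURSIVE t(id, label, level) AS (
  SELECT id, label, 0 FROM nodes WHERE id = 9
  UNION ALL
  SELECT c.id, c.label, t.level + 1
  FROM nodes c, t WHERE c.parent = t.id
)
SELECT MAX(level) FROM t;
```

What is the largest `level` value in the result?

4

Base: id=9 (n9) at level 0.
Iteration 1: rows with parent in {9} -> n8 (id 10, level 1), n5 (id 13, level 1).
Iteration 2: rows with parent in {10,13} -> n33 (id 11, level 2).
Iteration 3: rows with parent in {11} -> n36 (id 12, level 3).
Iteration 4: rows with parent in {12} -> n35 (id 15, level 4), n16 (id 16, level 4).
Iteration 5: no rows with parent in {15,16}; recursion stops.
level values: 0, 1, 1, 2, 3, 4, 4; the maximum is 4.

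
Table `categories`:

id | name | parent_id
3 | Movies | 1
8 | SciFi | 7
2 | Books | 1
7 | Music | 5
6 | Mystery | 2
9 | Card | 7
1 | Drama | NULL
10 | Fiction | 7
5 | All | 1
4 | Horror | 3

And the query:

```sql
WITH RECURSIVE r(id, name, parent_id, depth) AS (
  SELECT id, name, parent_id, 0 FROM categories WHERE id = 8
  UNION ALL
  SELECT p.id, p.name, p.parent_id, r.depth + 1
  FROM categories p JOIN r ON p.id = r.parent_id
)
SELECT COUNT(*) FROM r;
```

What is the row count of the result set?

4

Base: id=8 (SciFi), parent_id=7, depth 0.
Iteration 1: join on id=7 -> Music (id 7, parent_id=5, depth 1).
Iteration 2: join on id=5 -> All (id 5, parent_id=1, depth 2).
Iteration 3: join on id=1 -> Drama (id 1, parent_id=NULL, depth 3).
Iteration 4: parent_id is NULL; no match; recursion stops.
Total rows emitted: 4.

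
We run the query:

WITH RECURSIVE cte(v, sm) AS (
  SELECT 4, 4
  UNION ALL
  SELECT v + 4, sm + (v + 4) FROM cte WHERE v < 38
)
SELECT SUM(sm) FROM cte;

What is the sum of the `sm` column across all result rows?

880

Base: v=4, sm=4.
Iteration 1: 4 < 38 holds -> v = 4 + 4 = 8, sm = 4 + 8 = 12.
Iteration 2: 8 < 38 holds -> v = 8 + 4 = 12, sm = 12 + 12 = 24.
Iteration 3: 12 < 38 holds -> v = 12 + 4 = 16, sm = 24 + 16 = 40.
Iteration 4: 16 < 38 holds -> v = 16 + 4 = 20, sm = 40 + 20 = 60.
Iteration 5: 20 < 38 holds -> v = 20 + 4 = 24, sm = 60 + 24 = 84.
Iteration 6: 24 < 38 holds -> v = 24 + 4 = 28, sm = 84 + 28 = 112.
Iteration 7: 28 < 38 holds -> v = 28 + 4 = 32, sm = 112 + 32 = 144.
Iteration 8: 32 < 38 holds -> v = 32 + 4 = 36, sm = 144 + 36 = 180.
Iteration 9: 36 < 38 holds -> v = 36 + 4 = 40, sm = 180 + 40 = 220.
Iteration 10: 40 < 38 fails; recursion stops.
SUM(sm) = 4 + 12 + 24 + 40 + 60 + 84 + 112 + 144 + 180 + 220 = 880.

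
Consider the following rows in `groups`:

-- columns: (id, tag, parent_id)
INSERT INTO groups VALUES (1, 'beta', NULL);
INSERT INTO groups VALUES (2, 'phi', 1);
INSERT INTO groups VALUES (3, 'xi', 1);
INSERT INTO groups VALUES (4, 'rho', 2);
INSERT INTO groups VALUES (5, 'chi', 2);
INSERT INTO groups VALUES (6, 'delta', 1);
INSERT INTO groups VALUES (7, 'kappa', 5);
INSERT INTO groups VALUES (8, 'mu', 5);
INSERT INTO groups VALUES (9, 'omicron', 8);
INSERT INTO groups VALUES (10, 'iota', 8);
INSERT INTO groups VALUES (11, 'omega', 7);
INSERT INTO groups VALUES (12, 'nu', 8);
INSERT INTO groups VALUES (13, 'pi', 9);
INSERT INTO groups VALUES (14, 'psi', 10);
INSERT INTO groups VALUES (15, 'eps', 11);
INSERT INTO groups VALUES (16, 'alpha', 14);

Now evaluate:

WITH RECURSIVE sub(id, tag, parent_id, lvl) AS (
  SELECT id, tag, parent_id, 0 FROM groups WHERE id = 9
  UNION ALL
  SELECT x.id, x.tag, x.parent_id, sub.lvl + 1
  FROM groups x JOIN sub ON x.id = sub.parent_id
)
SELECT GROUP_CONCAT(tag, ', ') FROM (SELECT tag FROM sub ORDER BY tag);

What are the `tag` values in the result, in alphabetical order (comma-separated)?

Base: id=9 (omicron), parent_id=8, lvl 0.
Iteration 1: join on id=8 -> mu (id 8, parent_id=5, lvl 1).
Iteration 2: join on id=5 -> chi (id 5, parent_id=2, lvl 2).
Iteration 3: join on id=2 -> phi (id 2, parent_id=1, lvl 3).
Iteration 4: join on id=1 -> beta (id 1, parent_id=NULL, lvl 4).
Iteration 5: parent_id is NULL; no match; recursion stops.

beta, chi, mu, omicron, phi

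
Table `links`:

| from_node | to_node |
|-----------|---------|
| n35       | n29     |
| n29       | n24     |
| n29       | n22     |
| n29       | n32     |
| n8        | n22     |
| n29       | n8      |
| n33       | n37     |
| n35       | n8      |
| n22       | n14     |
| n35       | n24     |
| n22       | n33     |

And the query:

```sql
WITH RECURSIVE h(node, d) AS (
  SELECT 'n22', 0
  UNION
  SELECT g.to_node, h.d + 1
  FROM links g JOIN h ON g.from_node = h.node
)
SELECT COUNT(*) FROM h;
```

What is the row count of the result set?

Base: (n22, d=0).
Iteration 1: edges from {n22} -> (n14, d=1), (n33, d=1).
Iteration 2: edges from {n14,n33} -> (n37, d=2).
Iteration 3: no outgoing edges from {n37}; recursion stops.
Total rows emitted: 4.

4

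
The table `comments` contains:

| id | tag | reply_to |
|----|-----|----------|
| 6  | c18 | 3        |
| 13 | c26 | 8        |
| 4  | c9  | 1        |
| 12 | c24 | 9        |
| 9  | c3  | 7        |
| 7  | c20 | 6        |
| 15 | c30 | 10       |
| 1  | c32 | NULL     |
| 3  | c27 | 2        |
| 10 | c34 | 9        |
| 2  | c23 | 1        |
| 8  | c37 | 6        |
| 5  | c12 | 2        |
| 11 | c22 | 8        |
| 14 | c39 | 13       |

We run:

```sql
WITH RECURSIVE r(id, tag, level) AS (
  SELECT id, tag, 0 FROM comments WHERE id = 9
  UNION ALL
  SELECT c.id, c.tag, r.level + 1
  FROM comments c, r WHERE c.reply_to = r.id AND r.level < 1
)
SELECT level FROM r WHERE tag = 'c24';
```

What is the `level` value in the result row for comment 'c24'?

Base: id=9 (c3) at level 0.
Iteration 1: rows with reply_to in {9} -> c34 (id 10, level 1), c24 (id 12, level 1).
Iteration 2: level < 1 fails for all current rows; recursion stops.

1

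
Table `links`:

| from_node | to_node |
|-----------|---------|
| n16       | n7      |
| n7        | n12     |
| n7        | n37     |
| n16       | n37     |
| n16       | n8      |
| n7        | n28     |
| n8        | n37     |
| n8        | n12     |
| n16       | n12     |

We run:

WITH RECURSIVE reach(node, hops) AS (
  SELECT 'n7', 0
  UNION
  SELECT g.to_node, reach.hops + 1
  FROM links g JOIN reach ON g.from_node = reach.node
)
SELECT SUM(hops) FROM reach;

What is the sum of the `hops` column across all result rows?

3

Base: (n7, hops=0).
Iteration 1: edges from {n7} -> (n12, hops=1), (n28, hops=1), (n37, hops=1).
Iteration 2: no outgoing edges from {n12,n28,n37}; recursion stops.
SUM(hops) = 0 + 1 + 1 + 1 = 3.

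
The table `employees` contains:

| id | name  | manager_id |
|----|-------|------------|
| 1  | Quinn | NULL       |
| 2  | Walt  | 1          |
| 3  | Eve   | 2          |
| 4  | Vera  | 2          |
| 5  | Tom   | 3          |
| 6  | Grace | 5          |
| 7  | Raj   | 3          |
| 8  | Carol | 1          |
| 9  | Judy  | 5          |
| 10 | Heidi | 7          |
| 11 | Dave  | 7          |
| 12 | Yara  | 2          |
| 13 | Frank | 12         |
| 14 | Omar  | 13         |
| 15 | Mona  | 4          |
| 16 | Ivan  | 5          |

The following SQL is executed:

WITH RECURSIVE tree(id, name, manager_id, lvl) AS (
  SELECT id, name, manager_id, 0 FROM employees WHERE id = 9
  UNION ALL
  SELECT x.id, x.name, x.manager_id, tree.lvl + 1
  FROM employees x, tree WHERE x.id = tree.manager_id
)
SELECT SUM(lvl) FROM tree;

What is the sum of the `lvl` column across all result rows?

Base: id=9 (Judy), manager_id=5, lvl 0.
Iteration 1: join on id=5 -> Tom (id 5, manager_id=3, lvl 1).
Iteration 2: join on id=3 -> Eve (id 3, manager_id=2, lvl 2).
Iteration 3: join on id=2 -> Walt (id 2, manager_id=1, lvl 3).
Iteration 4: join on id=1 -> Quinn (id 1, manager_id=NULL, lvl 4).
Iteration 5: manager_id is NULL; no match; recursion stops.
SUM(lvl) = 0 + 1 + 2 + 3 + 4 = 10.

10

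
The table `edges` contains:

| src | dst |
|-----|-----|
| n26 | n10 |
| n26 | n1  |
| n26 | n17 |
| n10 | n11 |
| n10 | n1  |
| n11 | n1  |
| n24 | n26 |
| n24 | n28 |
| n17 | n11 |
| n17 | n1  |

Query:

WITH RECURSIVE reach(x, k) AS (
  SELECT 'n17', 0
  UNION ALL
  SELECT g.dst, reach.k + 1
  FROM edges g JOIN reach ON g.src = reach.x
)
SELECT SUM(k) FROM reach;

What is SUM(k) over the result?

4

Base: (n17, k=0).
Iteration 1: edges from {n17} -> (n1, k=1), (n11, k=1).
Iteration 2: edges from {n1,n11} -> (n1, k=2).
Iteration 3: no outgoing edges from {n1}; recursion stops.
SUM(k) = 0 + 1 + 1 + 2 = 4.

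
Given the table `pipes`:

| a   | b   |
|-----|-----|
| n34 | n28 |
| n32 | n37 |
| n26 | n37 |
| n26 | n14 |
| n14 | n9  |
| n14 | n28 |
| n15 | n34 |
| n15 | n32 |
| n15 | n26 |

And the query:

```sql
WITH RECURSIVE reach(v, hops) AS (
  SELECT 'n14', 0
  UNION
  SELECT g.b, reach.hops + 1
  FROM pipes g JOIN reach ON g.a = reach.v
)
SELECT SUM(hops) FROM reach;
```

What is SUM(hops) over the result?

Base: (n14, hops=0).
Iteration 1: edges from {n14} -> (n28, hops=1), (n9, hops=1).
Iteration 2: no outgoing edges from {n28,n9}; recursion stops.
SUM(hops) = 0 + 1 + 1 = 2.

2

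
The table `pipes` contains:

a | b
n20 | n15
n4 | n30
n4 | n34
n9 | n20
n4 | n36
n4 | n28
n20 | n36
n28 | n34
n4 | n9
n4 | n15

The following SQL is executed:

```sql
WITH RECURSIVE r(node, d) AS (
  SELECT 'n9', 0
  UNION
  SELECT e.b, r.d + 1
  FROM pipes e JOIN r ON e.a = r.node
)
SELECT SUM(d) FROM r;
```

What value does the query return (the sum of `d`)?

5

Base: (n9, d=0).
Iteration 1: edges from {n9} -> (n20, d=1).
Iteration 2: edges from {n20} -> (n15, d=2), (n36, d=2).
Iteration 3: no outgoing edges from {n15,n36}; recursion stops.
SUM(d) = 0 + 1 + 2 + 2 = 5.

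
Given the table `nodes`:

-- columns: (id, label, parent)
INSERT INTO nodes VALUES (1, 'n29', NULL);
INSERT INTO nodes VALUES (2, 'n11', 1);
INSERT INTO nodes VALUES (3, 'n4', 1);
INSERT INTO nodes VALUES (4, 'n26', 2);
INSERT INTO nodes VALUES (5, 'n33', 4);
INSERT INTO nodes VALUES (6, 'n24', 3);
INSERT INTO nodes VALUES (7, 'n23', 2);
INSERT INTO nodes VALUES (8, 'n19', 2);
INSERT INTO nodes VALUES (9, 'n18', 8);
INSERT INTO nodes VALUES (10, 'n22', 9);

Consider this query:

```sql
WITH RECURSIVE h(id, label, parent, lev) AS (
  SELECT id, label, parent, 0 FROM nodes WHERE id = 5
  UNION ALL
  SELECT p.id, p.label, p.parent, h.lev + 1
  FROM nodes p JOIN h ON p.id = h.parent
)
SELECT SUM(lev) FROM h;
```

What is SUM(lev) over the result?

Base: id=5 (n33), parent=4, lev 0.
Iteration 1: join on id=4 -> n26 (id 4, parent=2, lev 1).
Iteration 2: join on id=2 -> n11 (id 2, parent=1, lev 2).
Iteration 3: join on id=1 -> n29 (id 1, parent=NULL, lev 3).
Iteration 4: parent is NULL; no match; recursion stops.
SUM(lev) = 0 + 1 + 2 + 3 = 6.

6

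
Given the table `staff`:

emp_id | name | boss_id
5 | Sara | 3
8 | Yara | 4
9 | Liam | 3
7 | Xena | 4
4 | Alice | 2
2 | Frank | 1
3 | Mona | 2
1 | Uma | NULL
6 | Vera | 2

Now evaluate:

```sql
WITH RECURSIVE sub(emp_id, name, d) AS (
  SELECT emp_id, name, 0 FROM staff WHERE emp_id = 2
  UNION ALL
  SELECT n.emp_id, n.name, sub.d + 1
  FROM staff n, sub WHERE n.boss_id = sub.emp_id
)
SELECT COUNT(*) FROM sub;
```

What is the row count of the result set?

8

Base: emp_id=2 (Frank) at d 0.
Iteration 1: rows with boss_id in {2} -> Mona (id 3, d 1), Alice (id 4, d 1), Vera (id 6, d 1).
Iteration 2: rows with boss_id in {3,4,6} -> Sara (id 5, d 2), Xena (id 7, d 2), Yara (id 8, d 2), Liam (id 9, d 2).
Iteration 3: no rows with boss_id in {5,7,8,9}; recursion stops.
Total rows emitted: 8.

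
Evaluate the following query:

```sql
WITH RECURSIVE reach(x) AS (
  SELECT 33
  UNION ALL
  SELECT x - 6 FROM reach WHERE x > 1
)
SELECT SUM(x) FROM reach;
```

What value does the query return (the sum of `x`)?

105

Base: x=33.
Iteration 1: 33 > 1 holds -> x = 33 - 6 = 27.
Iteration 2: 27 > 1 holds -> x = 27 - 6 = 21.
Iteration 3: 21 > 1 holds -> x = 21 - 6 = 15.
Iteration 4: 15 > 1 holds -> x = 15 - 6 = 9.
Iteration 5: 9 > 1 holds -> x = 9 - 6 = 3.
Iteration 6: 3 > 1 holds -> x = 3 - 6 = -3.
Iteration 7: -3 > 1 fails; recursion stops.
SUM(x) = 33 + 27 + 21 + 15 + 9 + 3 + -3 = 105.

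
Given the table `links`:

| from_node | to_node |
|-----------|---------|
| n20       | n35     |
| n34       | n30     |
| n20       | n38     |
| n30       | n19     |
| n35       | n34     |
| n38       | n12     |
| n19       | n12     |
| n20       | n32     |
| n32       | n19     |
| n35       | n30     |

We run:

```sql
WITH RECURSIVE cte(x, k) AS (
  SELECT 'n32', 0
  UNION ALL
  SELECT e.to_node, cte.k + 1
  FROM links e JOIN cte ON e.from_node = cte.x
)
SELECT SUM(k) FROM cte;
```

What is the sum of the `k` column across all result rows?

Base: (n32, k=0).
Iteration 1: edges from {n32} -> (n19, k=1).
Iteration 2: edges from {n19} -> (n12, k=2).
Iteration 3: no outgoing edges from {n12}; recursion stops.
SUM(k) = 0 + 1 + 2 = 3.

3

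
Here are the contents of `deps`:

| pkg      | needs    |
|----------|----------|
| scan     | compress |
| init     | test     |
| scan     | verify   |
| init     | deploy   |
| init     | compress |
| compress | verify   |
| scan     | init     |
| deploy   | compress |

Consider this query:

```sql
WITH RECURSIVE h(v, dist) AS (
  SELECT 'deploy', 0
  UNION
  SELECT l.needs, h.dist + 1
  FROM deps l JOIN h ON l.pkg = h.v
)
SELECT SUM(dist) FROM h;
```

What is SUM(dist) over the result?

Base: (deploy, dist=0).
Iteration 1: edges from {deploy} -> (compress, dist=1).
Iteration 2: edges from {compress} -> (verify, dist=2).
Iteration 3: no outgoing edges from {verify}; recursion stops.
SUM(dist) = 0 + 1 + 2 = 3.

3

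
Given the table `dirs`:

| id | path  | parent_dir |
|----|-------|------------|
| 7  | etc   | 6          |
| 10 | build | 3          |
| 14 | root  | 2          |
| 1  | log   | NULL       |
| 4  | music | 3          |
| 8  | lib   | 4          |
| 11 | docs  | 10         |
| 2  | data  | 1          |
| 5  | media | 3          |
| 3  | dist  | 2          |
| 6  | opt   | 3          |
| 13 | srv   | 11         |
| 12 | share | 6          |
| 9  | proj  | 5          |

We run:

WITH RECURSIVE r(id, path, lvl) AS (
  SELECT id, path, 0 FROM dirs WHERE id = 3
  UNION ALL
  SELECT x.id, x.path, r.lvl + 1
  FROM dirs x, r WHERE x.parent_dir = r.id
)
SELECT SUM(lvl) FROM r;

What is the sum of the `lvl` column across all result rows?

Base: id=3 (dist) at lvl 0.
Iteration 1: rows with parent_dir in {3} -> music (id 4, lvl 1), media (id 5, lvl 1), opt (id 6, lvl 1), build (id 10, lvl 1).
Iteration 2: rows with parent_dir in {4,5,6,10} -> etc (id 7, lvl 2), lib (id 8, lvl 2), proj (id 9, lvl 2), docs (id 11, lvl 2), share (id 12, lvl 2).
Iteration 3: rows with parent_dir in {7,8,9,11,12} -> srv (id 13, lvl 3).
Iteration 4: no rows with parent_dir in {13}; recursion stops.
SUM(lvl) = 0 + 1 + 1 + 1 + 1 + 2 + 2 + 2 + 2 + 2 + 3 = 17.

17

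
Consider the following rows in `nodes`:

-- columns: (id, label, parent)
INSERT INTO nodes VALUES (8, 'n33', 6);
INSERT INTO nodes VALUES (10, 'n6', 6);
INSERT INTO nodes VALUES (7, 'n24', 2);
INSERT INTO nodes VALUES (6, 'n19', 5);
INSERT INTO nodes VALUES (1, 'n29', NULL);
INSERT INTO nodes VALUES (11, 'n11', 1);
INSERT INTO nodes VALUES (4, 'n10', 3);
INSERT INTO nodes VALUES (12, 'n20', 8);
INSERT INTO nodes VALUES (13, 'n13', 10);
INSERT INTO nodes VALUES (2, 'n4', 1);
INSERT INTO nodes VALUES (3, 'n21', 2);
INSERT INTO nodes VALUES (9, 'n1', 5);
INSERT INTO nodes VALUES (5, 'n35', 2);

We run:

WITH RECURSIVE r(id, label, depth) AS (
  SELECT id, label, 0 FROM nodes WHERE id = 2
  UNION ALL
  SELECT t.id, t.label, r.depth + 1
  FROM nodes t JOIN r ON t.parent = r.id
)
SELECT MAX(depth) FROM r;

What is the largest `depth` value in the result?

Base: id=2 (n4) at depth 0.
Iteration 1: rows with parent in {2} -> n21 (id 3, depth 1), n35 (id 5, depth 1), n24 (id 7, depth 1).
Iteration 2: rows with parent in {3,5,7} -> n10 (id 4, depth 2), n19 (id 6, depth 2), n1 (id 9, depth 2).
Iteration 3: rows with parent in {4,6,9} -> n33 (id 8, depth 3), n6 (id 10, depth 3).
Iteration 4: rows with parent in {8,10} -> n20 (id 12, depth 4), n13 (id 13, depth 4).
Iteration 5: no rows with parent in {12,13}; recursion stops.
depth values: 0, 1, 1, 1, 2, 2, 2, 3, 3, 4, 4; the maximum is 4.

4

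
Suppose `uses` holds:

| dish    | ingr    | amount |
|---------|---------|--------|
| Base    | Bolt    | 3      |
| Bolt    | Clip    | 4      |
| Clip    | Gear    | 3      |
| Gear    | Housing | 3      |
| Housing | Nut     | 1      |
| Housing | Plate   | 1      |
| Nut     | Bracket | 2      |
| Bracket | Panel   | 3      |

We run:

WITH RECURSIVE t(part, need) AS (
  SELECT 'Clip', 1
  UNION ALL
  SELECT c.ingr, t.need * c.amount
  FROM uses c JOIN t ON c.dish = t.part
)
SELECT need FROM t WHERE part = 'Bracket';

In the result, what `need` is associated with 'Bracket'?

18

Base: (Clip, need=1).
Iteration 1: components of {Clip} -> Gear = 1*3 = 3.
Iteration 2: components of {Gear} -> Housing = 3*3 = 9.
Iteration 3: components of {Housing} -> Nut = 9*1 = 9, Plate = 9*1 = 9.
Iteration 4: components of {Nut,Plate} -> Bracket = 9*2 = 18.
Iteration 5: components of {Bracket} -> Panel = 18*3 = 54.
Iteration 6: no further components; recursion stops.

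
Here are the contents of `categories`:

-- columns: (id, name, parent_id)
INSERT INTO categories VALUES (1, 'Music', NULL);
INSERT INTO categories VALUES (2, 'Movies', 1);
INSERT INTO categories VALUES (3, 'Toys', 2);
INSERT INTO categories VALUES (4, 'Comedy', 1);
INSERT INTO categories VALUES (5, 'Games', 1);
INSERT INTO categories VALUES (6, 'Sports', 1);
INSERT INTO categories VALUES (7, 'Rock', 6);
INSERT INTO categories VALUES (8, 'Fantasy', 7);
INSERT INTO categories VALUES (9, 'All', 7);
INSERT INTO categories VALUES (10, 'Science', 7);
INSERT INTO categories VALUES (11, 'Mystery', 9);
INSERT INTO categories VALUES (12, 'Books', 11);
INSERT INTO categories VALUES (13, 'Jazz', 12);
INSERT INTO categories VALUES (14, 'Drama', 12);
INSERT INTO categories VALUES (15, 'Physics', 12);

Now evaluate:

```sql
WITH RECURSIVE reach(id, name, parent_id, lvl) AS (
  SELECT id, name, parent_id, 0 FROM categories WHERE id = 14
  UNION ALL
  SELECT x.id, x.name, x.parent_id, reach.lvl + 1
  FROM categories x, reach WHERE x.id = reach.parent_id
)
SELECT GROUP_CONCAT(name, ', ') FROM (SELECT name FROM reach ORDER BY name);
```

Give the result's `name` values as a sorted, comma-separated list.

All, Books, Drama, Music, Mystery, Rock, Sports

Base: id=14 (Drama), parent_id=12, lvl 0.
Iteration 1: join on id=12 -> Books (id 12, parent_id=11, lvl 1).
Iteration 2: join on id=11 -> Mystery (id 11, parent_id=9, lvl 2).
Iteration 3: join on id=9 -> All (id 9, parent_id=7, lvl 3).
Iteration 4: join on id=7 -> Rock (id 7, parent_id=6, lvl 4).
Iteration 5: join on id=6 -> Sports (id 6, parent_id=1, lvl 5).
Iteration 6: join on id=1 -> Music (id 1, parent_id=NULL, lvl 6).
Iteration 7: parent_id is NULL; no match; recursion stops.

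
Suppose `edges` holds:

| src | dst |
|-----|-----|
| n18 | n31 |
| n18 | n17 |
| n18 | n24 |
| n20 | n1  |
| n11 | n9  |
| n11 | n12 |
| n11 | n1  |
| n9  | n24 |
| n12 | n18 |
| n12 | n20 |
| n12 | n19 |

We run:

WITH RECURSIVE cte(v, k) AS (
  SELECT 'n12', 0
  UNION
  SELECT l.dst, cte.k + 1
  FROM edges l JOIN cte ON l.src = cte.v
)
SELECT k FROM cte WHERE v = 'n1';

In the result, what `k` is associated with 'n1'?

Base: (n12, k=0).
Iteration 1: edges from {n12} -> (n18, k=1), (n19, k=1), (n20, k=1).
Iteration 2: edges from {n18,n19,n20} -> (n1, k=2), (n17, k=2), (n24, k=2), (n31, k=2).
Iteration 3: no outgoing edges from {n1,n17,n24,n31}; recursion stops.

2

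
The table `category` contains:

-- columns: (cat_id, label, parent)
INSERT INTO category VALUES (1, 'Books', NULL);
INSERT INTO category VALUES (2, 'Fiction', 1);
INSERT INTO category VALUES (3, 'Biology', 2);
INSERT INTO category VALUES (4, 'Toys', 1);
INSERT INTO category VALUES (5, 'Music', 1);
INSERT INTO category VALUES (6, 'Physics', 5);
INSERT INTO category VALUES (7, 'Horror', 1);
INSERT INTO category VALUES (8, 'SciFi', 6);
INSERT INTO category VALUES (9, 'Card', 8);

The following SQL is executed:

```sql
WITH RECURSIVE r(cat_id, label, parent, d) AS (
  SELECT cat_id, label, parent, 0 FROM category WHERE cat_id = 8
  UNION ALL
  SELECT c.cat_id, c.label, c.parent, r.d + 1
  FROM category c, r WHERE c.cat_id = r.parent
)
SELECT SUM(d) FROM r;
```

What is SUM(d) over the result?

Base: cat_id=8 (SciFi), parent=6, d 0.
Iteration 1: join on cat_id=6 -> Physics (id 6, parent=5, d 1).
Iteration 2: join on cat_id=5 -> Music (id 5, parent=1, d 2).
Iteration 3: join on cat_id=1 -> Books (id 1, parent=NULL, d 3).
Iteration 4: parent is NULL; no match; recursion stops.
SUM(d) = 0 + 1 + 2 + 3 = 6.

6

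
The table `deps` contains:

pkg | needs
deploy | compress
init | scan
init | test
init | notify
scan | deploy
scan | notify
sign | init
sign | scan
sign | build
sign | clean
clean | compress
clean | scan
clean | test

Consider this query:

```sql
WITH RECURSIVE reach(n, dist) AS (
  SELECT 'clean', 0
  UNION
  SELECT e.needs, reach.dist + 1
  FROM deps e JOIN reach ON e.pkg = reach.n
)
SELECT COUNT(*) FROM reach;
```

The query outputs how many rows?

7

Base: (clean, dist=0).
Iteration 1: edges from {clean} -> (compress, dist=1), (scan, dist=1), (test, dist=1).
Iteration 2: edges from {compress,scan,test} -> (deploy, dist=2), (notify, dist=2).
Iteration 3: edges from {deploy,notify} -> (compress, dist=3).
Iteration 4: no outgoing edges from {compress}; recursion stops.
Total rows emitted: 7.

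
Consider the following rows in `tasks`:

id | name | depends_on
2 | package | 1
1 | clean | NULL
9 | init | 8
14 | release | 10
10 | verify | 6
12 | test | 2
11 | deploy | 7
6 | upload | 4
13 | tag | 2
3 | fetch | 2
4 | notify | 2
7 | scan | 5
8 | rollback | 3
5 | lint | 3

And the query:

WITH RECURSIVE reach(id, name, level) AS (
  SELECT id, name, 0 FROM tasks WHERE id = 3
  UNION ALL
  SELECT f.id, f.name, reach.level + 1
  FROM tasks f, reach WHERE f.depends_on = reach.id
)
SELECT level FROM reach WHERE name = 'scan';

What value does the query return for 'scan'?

2

Base: id=3 (fetch) at level 0.
Iteration 1: rows with depends_on in {3} -> lint (id 5, level 1), rollback (id 8, level 1).
Iteration 2: rows with depends_on in {5,8} -> scan (id 7, level 2), init (id 9, level 2).
Iteration 3: rows with depends_on in {7,9} -> deploy (id 11, level 3).
Iteration 4: no rows with depends_on in {11}; recursion stops.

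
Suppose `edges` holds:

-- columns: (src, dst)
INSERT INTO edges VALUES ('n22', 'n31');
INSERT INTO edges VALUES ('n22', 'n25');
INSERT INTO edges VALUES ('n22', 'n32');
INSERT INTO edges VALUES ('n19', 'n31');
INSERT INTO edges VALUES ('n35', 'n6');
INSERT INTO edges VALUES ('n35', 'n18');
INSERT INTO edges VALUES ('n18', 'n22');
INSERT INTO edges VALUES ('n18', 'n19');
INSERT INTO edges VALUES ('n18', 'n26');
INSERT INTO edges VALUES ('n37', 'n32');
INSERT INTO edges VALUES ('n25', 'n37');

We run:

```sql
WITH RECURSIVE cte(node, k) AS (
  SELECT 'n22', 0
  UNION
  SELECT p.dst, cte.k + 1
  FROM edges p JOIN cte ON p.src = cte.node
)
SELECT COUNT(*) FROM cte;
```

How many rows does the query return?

6

Base: (n22, k=0).
Iteration 1: edges from {n22} -> (n25, k=1), (n31, k=1), (n32, k=1).
Iteration 2: edges from {n25,n31,n32} -> (n37, k=2).
Iteration 3: edges from {n37} -> (n32, k=3).
Iteration 4: no outgoing edges from {n32}; recursion stops.
Total rows emitted: 6.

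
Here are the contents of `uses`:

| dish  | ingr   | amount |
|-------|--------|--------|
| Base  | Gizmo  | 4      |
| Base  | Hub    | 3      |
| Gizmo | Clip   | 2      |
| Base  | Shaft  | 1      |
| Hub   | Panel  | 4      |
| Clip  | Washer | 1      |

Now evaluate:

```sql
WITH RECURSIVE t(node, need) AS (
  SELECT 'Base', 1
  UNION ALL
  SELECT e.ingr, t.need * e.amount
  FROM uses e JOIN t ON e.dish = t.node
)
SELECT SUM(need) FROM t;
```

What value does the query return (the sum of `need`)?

Base: (Base, need=1).
Iteration 1: components of {Base} -> Gizmo = 1*4 = 4, Hub = 1*3 = 3, Shaft = 1*1 = 1.
Iteration 2: components of {Gizmo,Hub,Shaft} -> Clip = 4*2 = 8, Panel = 3*4 = 12.
Iteration 3: components of {Clip,Panel} -> Washer = 8*1 = 8.
Iteration 4: no further components; recursion stops.
SUM(need) = 1 + 4 + 3 + 1 + 8 + 12 + 8 = 37.

37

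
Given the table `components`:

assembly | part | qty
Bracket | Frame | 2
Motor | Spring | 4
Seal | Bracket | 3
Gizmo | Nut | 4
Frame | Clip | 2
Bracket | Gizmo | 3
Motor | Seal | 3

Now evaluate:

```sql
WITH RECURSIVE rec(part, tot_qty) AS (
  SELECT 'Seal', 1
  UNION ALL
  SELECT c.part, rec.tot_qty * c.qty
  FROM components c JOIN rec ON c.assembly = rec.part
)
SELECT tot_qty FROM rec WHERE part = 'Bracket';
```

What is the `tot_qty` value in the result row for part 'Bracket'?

Base: (Seal, tot_qty=1).
Iteration 1: components of {Seal} -> Bracket = 1*3 = 3.
Iteration 2: components of {Bracket} -> Frame = 3*2 = 6, Gizmo = 3*3 = 9.
Iteration 3: components of {Frame,Gizmo} -> Clip = 6*2 = 12, Nut = 9*4 = 36.
Iteration 4: no further components; recursion stops.

3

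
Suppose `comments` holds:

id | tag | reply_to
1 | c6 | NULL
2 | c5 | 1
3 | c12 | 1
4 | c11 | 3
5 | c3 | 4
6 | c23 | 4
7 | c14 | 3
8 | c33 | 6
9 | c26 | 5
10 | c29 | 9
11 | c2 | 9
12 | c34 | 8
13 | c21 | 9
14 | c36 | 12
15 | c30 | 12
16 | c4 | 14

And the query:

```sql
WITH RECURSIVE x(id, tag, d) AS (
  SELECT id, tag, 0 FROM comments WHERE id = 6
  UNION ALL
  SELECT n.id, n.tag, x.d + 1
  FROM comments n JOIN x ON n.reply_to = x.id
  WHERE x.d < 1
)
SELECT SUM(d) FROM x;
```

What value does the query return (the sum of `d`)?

Base: id=6 (c23) at d 0.
Iteration 1: rows with reply_to in {6} -> c33 (id 8, d 1).
Iteration 2: d < 1 fails for all current rows; recursion stops.
SUM(d) = 0 + 1 = 1.

1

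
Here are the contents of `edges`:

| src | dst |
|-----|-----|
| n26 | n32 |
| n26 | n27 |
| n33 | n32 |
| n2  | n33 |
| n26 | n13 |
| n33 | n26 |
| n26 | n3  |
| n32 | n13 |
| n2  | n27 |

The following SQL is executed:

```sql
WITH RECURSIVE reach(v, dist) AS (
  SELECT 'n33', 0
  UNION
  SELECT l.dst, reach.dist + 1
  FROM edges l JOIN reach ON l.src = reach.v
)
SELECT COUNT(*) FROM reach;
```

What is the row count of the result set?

Base: (n33, dist=0).
Iteration 1: edges from {n33} -> (n26, dist=1), (n32, dist=1).
Iteration 2: edges from {n26,n32} -> (n13, dist=2), (n27, dist=2), (n3, dist=2), (n32, dist=2). [UNION drops 1 duplicate row(s)]
Iteration 3: edges from {n13,n27,n3,n32} -> (n13, dist=3).
Iteration 4: no outgoing edges from {n13}; recursion stops.
Total rows emitted: 8.

8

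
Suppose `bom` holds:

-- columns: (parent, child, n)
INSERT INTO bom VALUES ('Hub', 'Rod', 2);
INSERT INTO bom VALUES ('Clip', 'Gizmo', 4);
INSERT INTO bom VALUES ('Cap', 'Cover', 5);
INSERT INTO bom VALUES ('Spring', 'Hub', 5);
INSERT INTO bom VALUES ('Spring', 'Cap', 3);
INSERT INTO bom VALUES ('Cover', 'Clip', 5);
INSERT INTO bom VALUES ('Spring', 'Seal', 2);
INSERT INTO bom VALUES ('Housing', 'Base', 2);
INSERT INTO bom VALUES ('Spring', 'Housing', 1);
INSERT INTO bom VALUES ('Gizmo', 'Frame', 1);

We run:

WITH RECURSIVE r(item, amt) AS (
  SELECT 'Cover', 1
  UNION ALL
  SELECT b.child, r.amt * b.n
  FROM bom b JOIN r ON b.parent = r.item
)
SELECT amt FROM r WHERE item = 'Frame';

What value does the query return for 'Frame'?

Base: (Cover, amt=1).
Iteration 1: components of {Cover} -> Clip = 1*5 = 5.
Iteration 2: components of {Clip} -> Gizmo = 5*4 = 20.
Iteration 3: components of {Gizmo} -> Frame = 20*1 = 20.
Iteration 4: no further components; recursion stops.

20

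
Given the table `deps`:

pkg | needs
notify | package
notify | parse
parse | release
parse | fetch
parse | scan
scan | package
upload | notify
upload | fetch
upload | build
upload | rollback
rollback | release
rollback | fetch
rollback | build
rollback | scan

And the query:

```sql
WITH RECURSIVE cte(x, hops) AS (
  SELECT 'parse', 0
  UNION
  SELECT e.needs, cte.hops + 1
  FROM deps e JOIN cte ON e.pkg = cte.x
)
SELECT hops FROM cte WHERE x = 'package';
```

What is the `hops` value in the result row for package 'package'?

Base: (parse, hops=0).
Iteration 1: edges from {parse} -> (fetch, hops=1), (release, hops=1), (scan, hops=1).
Iteration 2: edges from {fetch,release,scan} -> (package, hops=2).
Iteration 3: no outgoing edges from {package}; recursion stops.

2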